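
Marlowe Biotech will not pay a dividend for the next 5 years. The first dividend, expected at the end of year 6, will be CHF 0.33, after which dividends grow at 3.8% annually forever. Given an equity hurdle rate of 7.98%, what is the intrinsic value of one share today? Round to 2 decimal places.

Deferred-dividend DDM. At t=5 the remaining stream is a growing perpetuity with first payment D_6 = 0.33.
V_5 = D_6/(r−g) = 0.33/(0.0798−0.038) = 7.8947
P₀ = V_5/(1+r)^5 = 7.8947/(1+0.0798)^5 = 5.3780

CHF 5.38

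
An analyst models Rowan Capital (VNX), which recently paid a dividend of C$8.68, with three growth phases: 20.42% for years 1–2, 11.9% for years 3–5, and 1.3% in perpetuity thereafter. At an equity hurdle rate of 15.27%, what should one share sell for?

C$108.17

Three-stage DDM. Project D₁…D_5; terminal Gordon value at t=5 with g = 0.013; discount at r = 0.1527.
D_1 = 10.4525
D_2 = 12.5868
D_3 = 14.0847
D_4 = 15.7608
D_5 = 17.6363
TV_5 = 17.8656/(0.1527−0.013) = 127.8852
P₀ = Σ Dₜ/(1+r)ᵗ + TV_5/(1+r)^5 = 108.1704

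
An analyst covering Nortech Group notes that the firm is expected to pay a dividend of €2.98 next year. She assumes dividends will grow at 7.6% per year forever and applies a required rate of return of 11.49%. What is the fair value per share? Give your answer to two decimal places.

€76.61

Gordon growth model: P₀ = D₁/(r − g), with D₁ = 2.98 given directly.
P₀ = 2.9800 / (0.1149 − 0.076) = 2.9800 / 0.0389 = 76.6067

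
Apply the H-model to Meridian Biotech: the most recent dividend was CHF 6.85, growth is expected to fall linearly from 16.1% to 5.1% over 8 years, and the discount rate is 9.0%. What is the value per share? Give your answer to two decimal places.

CHF 261.88

H-model: P₀ = D₀[(1+g_L) + H(g_S−g_L)]/(r−g_L), with H = 8/2 = 4.
P₀ = 6.85 × [(1+0.051) + 4×(0.161−0.051)] / (0.09−0.051)
   = 6.85 × 1.4910 / 0.039 = 261.8808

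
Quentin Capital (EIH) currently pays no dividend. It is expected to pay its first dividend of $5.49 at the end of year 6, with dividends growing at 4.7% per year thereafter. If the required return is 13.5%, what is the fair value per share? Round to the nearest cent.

$33.12

Deferred-dividend DDM. At t=5 the remaining stream is a growing perpetuity with first payment D_6 = 5.49.
V_5 = D_6/(r−g) = 5.49/(0.135−0.047) = 62.3864
P₀ = V_5/(1+r)^5 = 62.3864/(1+0.135)^5 = 33.1215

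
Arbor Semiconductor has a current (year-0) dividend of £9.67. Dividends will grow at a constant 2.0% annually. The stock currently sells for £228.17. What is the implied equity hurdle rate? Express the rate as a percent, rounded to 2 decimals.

6.32%

Rearranging the constant-growth DDM: r = D₁/P₀ + g.
D₁ = 9.67 × (1 + 0.02) = 9.8634.
r = 9.8634 / 228.17 + 0.02 = 0.04323 + 0.02 = 0.06323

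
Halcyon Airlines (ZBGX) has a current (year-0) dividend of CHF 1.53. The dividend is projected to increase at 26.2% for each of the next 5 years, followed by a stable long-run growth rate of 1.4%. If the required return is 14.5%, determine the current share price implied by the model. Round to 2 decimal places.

Two-stage DDM. Project D₁…D_5 at 0.262, terminal growth 0.014, discount at r = 0.145.
D_1 = 1.9309
D_2 = 2.4367
D_3 = 3.0752
D_4 = 3.8809
D_5 = 4.8977
Terminal value at t=5: TV = D_6/(r−g) = 4.9662/(0.145−0.014) = 37.9101
P₀ = 1.9309/(1+0.145)^1 + 2.4367/(1+0.145)^2 + 3.0752/(1+0.145)^3 + 3.8809/(1+0.145)^4 + 4.8977/(1+0.145)^5 + 37.9101/(1+0.145)^5 = 29.6033

CHF 29.60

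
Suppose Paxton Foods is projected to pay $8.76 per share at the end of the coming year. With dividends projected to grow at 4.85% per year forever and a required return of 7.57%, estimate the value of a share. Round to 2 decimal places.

$322.06

Gordon growth model: P₀ = D₁/(r − g), with D₁ = 8.76 given directly.
P₀ = 8.7600 / (0.0757 − 0.0485) = 8.7600 / 0.0272 = 322.0588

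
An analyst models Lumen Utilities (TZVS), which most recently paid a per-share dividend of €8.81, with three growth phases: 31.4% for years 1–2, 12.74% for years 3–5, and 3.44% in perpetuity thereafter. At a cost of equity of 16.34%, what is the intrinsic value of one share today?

Three-stage DDM. Project D₁…D_5; terminal Gordon value at t=5 with g = 0.0344; discount at r = 0.1634.
D_1 = 11.5763
D_2 = 15.2113
D_3 = 17.1492
D_4 = 19.3340
D_5 = 21.7972
TV_5 = 22.5470/(0.1634−0.0344) = 174.7831
P₀ = Σ Dₜ/(1+r)ᵗ + TV_5/(1+r)^5 = 134.8682

€134.87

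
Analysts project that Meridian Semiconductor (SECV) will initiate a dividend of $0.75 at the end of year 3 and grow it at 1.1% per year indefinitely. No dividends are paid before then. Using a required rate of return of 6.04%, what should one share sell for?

Deferred-dividend DDM. At t=2 the remaining stream is a growing perpetuity with first payment D_3 = 0.75.
V_2 = D_3/(r−g) = 0.75/(0.0604−0.011) = 15.1822
P₀ = V_2/(1+r)^2 = 15.1822/(1+0.0604)^2 = 13.5019

$13.50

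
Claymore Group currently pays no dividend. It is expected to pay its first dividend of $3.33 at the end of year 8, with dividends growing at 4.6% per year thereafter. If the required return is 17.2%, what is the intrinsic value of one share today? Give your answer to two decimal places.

Deferred-dividend DDM. At t=7 the remaining stream is a growing perpetuity with first payment D_8 = 3.33.
V_7 = D_8/(r−g) = 3.33/(0.172−0.046) = 26.4286
P₀ = V_7/(1+r)^7 = 26.4286/(1+0.172)^7 = 8.7012

$8.70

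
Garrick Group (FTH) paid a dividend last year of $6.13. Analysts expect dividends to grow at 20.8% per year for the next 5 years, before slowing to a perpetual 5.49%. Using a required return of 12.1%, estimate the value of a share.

Two-stage DDM. Project D₁…D_5 at 0.208, terminal growth 0.0549, discount at r = 0.121.
D_1 = 7.4050
D_2 = 8.9453
D_3 = 10.8059
D_4 = 13.0535
D_5 = 15.7687
Terminal value at t=5: TV = D_6/(r−g) = 16.6344/(0.121−0.0549) = 251.6547
P₀ = 7.4050/(1+0.121)^1 + 8.9453/(1+0.121)^2 + 10.8059/(1+0.121)^3 + 13.0535/(1+0.121)^4 + 15.7687/(1+0.121)^5 + 251.6547/(1+0.121)^5 = 180.7288

$180.73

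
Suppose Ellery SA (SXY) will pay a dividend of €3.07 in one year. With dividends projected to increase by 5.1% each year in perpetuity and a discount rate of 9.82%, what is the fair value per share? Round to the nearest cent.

Gordon growth model: P₀ = D₁/(r − g), with D₁ = 3.07 given directly.
P₀ = 3.0700 / (0.0982 − 0.051) = 3.0700 / 0.0472 = 65.0424

€65.04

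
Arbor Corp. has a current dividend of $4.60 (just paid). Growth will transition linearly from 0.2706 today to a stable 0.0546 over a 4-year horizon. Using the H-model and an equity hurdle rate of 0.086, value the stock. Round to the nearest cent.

H-model: P₀ = D₀[(1+g_L) + H(g_S−g_L)]/(r−g_L), with H = 4/2 = 2.
P₀ = 4.60 × [(1+0.0546) + 2×(0.2706−0.0546)] / (0.086−0.0546)
   = 4.60 × 1.4866 / 0.0314 = 217.7822

$217.78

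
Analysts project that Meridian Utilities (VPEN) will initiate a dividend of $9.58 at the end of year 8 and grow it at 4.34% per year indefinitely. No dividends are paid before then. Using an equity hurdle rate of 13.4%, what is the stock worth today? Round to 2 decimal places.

Deferred-dividend DDM. At t=7 the remaining stream is a growing perpetuity with first payment D_8 = 9.58.
V_7 = D_8/(r−g) = 9.58/(0.134−0.0434) = 105.7395
P₀ = V_7/(1+r)^7 = 105.7395/(1+0.134)^7 = 43.8476

$43.85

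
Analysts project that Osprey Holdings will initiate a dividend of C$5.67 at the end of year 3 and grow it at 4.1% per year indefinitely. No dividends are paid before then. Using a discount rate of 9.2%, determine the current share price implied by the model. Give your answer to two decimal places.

C$93.23

Deferred-dividend DDM. At t=2 the remaining stream is a growing perpetuity with first payment D_3 = 5.67.
V_2 = D_3/(r−g) = 5.67/(0.092−0.041) = 111.1765
P₀ = V_2/(1+r)^2 = 111.1765/(1+0.092)^2 = 93.2326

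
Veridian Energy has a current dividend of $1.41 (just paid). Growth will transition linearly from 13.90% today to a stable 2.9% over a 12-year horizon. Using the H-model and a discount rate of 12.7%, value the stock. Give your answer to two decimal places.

$24.30

H-model: P₀ = D₀[(1+g_L) + H(g_S−g_L)]/(r−g_L), with H = 12/2 = 6.
P₀ = 1.41 × [(1+0.029) + 6×(0.139−0.029)] / (0.127−0.029)
   = 1.41 × 1.6890 / 0.098 = 24.3009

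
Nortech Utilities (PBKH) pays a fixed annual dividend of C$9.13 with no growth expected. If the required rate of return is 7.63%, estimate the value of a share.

Zero-growth DDM (perpetuity): P₀ = D/r = 9.13 / 0.0763 = 119.6592

C$119.66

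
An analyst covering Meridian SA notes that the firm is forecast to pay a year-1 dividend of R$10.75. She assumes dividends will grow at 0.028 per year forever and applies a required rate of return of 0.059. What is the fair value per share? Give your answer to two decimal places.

R$346.77

Gordon growth model: P₀ = D₁/(r − g), with D₁ = 10.75 given directly.
P₀ = 10.7500 / (0.059 − 0.028) = 10.7500 / 0.031 = 346.7742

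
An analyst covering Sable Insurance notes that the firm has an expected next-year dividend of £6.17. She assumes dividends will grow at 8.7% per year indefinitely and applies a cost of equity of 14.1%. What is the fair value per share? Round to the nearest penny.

£114.26

Gordon growth model: P₀ = D₁/(r − g), with D₁ = 6.17 given directly.
P₀ = 6.1700 / (0.141 − 0.087) = 6.1700 / 0.054 = 114.2593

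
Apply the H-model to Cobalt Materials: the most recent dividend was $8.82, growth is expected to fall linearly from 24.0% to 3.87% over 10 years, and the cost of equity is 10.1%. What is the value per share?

$289.55

H-model: P₀ = D₀[(1+g_L) + H(g_S−g_L)]/(r−g_L), with H = 10/2 = 5.
P₀ = 8.82 × [(1+0.0387) + 5×(0.24−0.0387)] / (0.101−0.0387)
   = 8.82 × 2.0452 / 0.0623 = 289.5452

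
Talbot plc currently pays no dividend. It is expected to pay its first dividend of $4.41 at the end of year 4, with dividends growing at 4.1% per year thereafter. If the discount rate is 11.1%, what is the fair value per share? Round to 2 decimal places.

$45.94

Deferred-dividend DDM. At t=3 the remaining stream is a growing perpetuity with first payment D_4 = 4.41.
V_3 = D_4/(r−g) = 4.41/(0.111−0.041) = 63.0000
P₀ = V_3/(1+r)^3 = 63.0000/(1+0.111)^3 = 45.9408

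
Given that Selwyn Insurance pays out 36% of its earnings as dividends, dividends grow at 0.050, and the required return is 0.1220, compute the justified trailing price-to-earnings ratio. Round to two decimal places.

5.25

Justified trailing P/E = b(1+g)/(r−g) = 0.36×(1+0.05)/(0.122−0.05) = 5.2500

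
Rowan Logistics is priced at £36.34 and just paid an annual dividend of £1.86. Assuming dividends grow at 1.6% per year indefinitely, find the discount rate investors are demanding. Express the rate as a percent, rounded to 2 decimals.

Rearranging the constant-growth DDM: r = D₁/P₀ + g.
D₁ = 1.86 × (1 + 0.016) = 1.8898.
r = 1.8898 / 36.34 + 0.016 = 0.05200 + 0.016 = 0.06800

6.80%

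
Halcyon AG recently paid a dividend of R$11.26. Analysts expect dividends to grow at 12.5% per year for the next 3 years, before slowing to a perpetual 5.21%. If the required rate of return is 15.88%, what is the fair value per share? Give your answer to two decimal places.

Two-stage DDM. Project D₁…D_3 at 0.125, terminal growth 0.0521, discount at r = 0.1588.
D_1 = 12.6675
D_2 = 14.2509
D_3 = 16.0323
Terminal value at t=3: TV = D_4/(r−g) = 16.8676/(0.1588−0.0521) = 158.0842
P₀ = 12.6675/(1+0.1588)^1 + 14.2509/(1+0.1588)^2 + 16.0323/(1+0.1588)^3 + 158.0842/(1+0.1588)^3 = 133.4403

R$133.44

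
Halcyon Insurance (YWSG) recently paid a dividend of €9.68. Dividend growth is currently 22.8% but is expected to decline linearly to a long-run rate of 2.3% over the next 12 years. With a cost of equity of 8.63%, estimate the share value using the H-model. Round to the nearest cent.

€344.53

H-model: P₀ = D₀[(1+g_L) + H(g_S−g_L)]/(r−g_L), with H = 12/2 = 6.
P₀ = 9.68 × [(1+0.023) + 6×(0.228−0.023)] / (0.0863−0.023)
   = 9.68 × 2.2530 / 0.0633 = 344.5346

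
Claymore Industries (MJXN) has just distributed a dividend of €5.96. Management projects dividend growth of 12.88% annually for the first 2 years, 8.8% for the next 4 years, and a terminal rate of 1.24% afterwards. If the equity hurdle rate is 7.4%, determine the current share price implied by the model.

Three-stage DDM. Project D₁…D_6; terminal Gordon value at t=6 with g = 0.0124; discount at r = 0.074.
D_1 = 6.7276
D_2 = 7.5942
D_3 = 8.2625
D_4 = 8.9896
D_5 = 9.7806
D_6 = 10.6413
TV_6 = 10.7733/(0.074−0.0124) = 174.8909
P₀ = Σ Dₜ/(1+r)ᵗ + TV_6/(1+r)^6 = 154.0094

€154.01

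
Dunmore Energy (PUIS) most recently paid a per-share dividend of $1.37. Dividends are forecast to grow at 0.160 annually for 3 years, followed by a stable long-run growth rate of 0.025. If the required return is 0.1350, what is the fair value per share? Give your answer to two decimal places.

Two-stage DDM. Project D₁…D_3 at 0.16, terminal growth 0.025, discount at r = 0.135.
D_1 = 1.5892
D_2 = 1.8435
D_3 = 2.1384
Terminal value at t=3: TV = D_4/(r−g) = 2.1919/(0.135−0.025) = 19.9263
P₀ = 1.5892/(1+0.135)^1 + 1.8435/(1+0.135)^2 + 2.1384/(1+0.135)^3 + 19.9263/(1+0.135)^3 = 17.9219

$17.92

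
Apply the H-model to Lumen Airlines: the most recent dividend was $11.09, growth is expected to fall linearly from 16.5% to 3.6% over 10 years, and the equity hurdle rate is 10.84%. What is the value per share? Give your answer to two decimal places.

H-model: P₀ = D₀[(1+g_L) + H(g_S−g_L)]/(r−g_L), with H = 10/2 = 5.
P₀ = 11.09 × [(1+0.036) + 5×(0.165−0.036)] / (0.1084−0.036)
   = 11.09 × 1.6810 / 0.0724 = 257.4902

$257.49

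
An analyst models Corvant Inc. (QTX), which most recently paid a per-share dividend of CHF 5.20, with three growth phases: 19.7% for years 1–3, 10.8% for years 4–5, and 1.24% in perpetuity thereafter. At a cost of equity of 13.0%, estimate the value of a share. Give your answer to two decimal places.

CHF 80.69

Three-stage DDM. Project D₁…D_5; terminal Gordon value at t=5 with g = 0.0124; discount at r = 0.13.
D_1 = 6.2244
D_2 = 7.4506
D_3 = 8.9184
D_4 = 9.8816
D_5 = 10.9488
TV_5 = 11.0845/(0.13−0.0124) = 94.2562
P₀ = Σ Dₜ/(1+r)ᵗ + TV_5/(1+r)^5 = 80.6857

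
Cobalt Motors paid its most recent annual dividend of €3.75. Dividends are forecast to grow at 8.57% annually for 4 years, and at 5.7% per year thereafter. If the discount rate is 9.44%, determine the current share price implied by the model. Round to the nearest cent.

€117.36

Two-stage DDM. Project D₁…D_4 at 0.0857, terminal growth 0.057, discount at r = 0.0944.
D_1 = 4.0714
D_2 = 4.4203
D_3 = 4.7991
D_4 = 5.2104
Terminal value at t=4: TV = D_5/(r−g) = 5.5074/(0.0944−0.057) = 147.2563
P₀ = 4.0714/(1+0.0944)^1 + 4.4203/(1+0.0944)^2 + 4.7991/(1+0.0944)^3 + 5.2104/(1+0.0944)^4 + 147.2563/(1+0.0944)^4 = 117.3568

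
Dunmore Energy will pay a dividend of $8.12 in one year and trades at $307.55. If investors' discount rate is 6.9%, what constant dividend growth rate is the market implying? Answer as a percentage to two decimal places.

From P₀ = D₁/(r − g), the implied growth is g = r − D₁/P₀.
g = 0.069 − 8.12/307.55 = 0.069 − 0.02640 = 0.04260

4.26%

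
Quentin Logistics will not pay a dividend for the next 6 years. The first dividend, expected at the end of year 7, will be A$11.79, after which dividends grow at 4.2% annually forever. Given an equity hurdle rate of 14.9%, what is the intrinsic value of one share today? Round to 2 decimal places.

A$47.89

Deferred-dividend DDM. At t=6 the remaining stream is a growing perpetuity with first payment D_7 = 11.79.
V_6 = D_7/(r−g) = 11.79/(0.149−0.042) = 110.1869
P₀ = V_6/(1+r)^6 = 110.1869/(1+0.149)^6 = 47.8861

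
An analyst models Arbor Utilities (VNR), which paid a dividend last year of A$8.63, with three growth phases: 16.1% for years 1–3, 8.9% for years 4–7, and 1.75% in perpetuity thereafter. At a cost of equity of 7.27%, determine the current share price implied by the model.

A$290.07

Three-stage DDM. Project D₁…D_7; terminal Gordon value at t=7 with g = 0.0175; discount at r = 0.0727.
D_1 = 10.0194
D_2 = 11.6326
D_3 = 13.5054
D_4 = 14.7074
D_5 = 16.0163
D_6 = 17.4418
D_7 = 18.9941
TV_7 = 19.3265/(0.0727−0.0175) = 350.1179
P₀ = Σ Dₜ/(1+r)ᵗ + TV_7/(1+r)^7 = 290.0678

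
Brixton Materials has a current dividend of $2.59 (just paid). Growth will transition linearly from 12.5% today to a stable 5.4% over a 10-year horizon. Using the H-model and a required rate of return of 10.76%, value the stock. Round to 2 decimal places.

$68.08

H-model: P₀ = D₀[(1+g_L) + H(g_S−g_L)]/(r−g_L), with H = 10/2 = 5.
P₀ = 2.59 × [(1+0.054) + 5×(0.125−0.054)] / (0.1076−0.054)
   = 2.59 × 1.4090 / 0.0536 = 68.0841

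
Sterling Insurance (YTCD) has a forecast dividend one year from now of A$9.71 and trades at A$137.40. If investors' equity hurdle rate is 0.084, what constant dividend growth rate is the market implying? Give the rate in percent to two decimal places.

From P₀ = D₁/(r − g), the implied growth is g = r − D₁/P₀.
g = 0.084 − 9.71/137.40 = 0.084 − 0.07067 = 0.01333

1.33%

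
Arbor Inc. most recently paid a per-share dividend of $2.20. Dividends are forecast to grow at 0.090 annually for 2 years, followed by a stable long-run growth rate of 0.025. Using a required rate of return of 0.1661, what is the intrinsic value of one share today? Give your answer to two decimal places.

Two-stage DDM. Project D₁…D_2 at 0.09, terminal growth 0.025, discount at r = 0.1661.
D_1 = 2.3980
D_2 = 2.6138
Terminal value at t=2: TV = D_3/(r−g) = 2.6792/(0.1661−0.025) = 18.9877
P₀ = 2.3980/(1+0.1661)^1 + 2.6138/(1+0.1661)^2 + 18.9877/(1+0.1661)^2 = 17.9424

$17.94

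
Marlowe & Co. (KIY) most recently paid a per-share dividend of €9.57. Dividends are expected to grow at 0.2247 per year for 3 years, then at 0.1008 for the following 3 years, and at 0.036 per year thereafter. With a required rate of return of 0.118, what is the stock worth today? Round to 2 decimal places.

Three-stage DDM. Project D₁…D_6; terminal Gordon value at t=6 with g = 0.036; discount at r = 0.118.
D_1 = 11.7204
D_2 = 14.3539
D_3 = 17.5793
D_4 = 19.3513
D_5 = 21.3019
D_6 = 23.4491
TV_6 = 24.2933/(0.118−0.036) = 296.2595
P₀ = Σ Dₜ/(1+r)ᵗ + TV_6/(1+r)^6 = 222.8498

€222.85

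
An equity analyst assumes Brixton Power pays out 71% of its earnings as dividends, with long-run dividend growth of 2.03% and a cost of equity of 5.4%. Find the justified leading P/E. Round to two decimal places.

21.07

Justified leading P/E = b/(r−g) = 0.71/(0.054−0.0203) = 21.0682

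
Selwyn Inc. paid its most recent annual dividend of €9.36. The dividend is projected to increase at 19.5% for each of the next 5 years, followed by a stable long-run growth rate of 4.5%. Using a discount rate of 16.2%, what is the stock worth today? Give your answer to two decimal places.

Two-stage DDM. Project D₁…D_5 at 0.195, terminal growth 0.045, discount at r = 0.162.
D_1 = 11.1852
D_2 = 13.3663
D_3 = 15.9727
D_4 = 19.0874
D_5 = 22.8095
Terminal value at t=5: TV = D_6/(r−g) = 23.8359/(0.162−0.045) = 203.7257
P₀ = 11.1852/(1+0.162)^1 + 13.3663/(1+0.162)^2 + 15.9727/(1+0.162)^3 + 19.0874/(1+0.162)^4 + 22.8095/(1+0.162)^5 + 203.7257/(1+0.162)^5 = 147.1061

€147.11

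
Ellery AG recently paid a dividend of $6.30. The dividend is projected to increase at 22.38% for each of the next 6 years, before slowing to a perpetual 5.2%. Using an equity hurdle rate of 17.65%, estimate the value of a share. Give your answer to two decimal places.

$110.93

Two-stage DDM. Project D₁…D_6 at 0.2238, terminal growth 0.052, discount at r = 0.1765.
D_1 = 7.7099
D_2 = 9.4354
D_3 = 11.5471
D_4 = 14.1313
D_5 = 17.2939
D_6 = 21.1643
Terminal value at t=6: TV = D_7/(r−g) = 22.2648/(0.1765−0.052) = 178.8338
P₀ = 7.7099/(1+0.1765)^1 + 9.4354/(1+0.1765)^2 + 11.5471/(1+0.1765)^3 + 14.1313/(1+0.1765)^4 + 17.2939/(1+0.1765)^5 + 21.1643/(1+0.1765)^6 + 178.8338/(1+0.1765)^6 = 110.9270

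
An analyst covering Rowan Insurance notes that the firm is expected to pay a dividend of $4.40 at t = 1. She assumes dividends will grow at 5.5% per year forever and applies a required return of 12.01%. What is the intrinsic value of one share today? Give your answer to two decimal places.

$67.59

Gordon growth model: P₀ = D₁/(r − g), with D₁ = 4.40 given directly.
P₀ = 4.4000 / (0.1201 − 0.055) = 4.4000 / 0.0651 = 67.5883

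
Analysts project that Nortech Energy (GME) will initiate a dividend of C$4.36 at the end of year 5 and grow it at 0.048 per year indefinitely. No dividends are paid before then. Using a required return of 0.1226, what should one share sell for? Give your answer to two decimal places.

C$36.80

Deferred-dividend DDM. At t=4 the remaining stream is a growing perpetuity with first payment D_5 = 4.36.
V_4 = D_5/(r−g) = 4.36/(0.1226−0.048) = 58.4450
P₀ = V_4/(1+r)^4 = 58.4450/(1+0.1226)^4 = 36.8000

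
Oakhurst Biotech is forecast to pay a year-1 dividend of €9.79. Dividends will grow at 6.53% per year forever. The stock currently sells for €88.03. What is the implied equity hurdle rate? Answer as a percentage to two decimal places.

17.65%

Rearranging the constant-growth DDM: r = D₁/P₀ + g.
r = 9.7900 / 88.03 + 0.0653 = 0.11121 + 0.0653 = 0.17651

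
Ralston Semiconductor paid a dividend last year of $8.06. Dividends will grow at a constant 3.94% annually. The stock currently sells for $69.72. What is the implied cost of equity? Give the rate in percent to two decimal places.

15.96%

Rearranging the constant-growth DDM: r = D₁/P₀ + g.
D₁ = 8.06 × (1 + 0.0394) = 8.3776.
r = 8.3776 / 69.72 + 0.0394 = 0.12016 + 0.0394 = 0.15956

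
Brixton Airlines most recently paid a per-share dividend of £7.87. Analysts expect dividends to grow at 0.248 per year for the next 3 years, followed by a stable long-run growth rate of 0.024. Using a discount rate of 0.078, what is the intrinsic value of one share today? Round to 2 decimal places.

Two-stage DDM. Project D₁…D_3 at 0.248, terminal growth 0.024, discount at r = 0.078.
D_1 = 9.8218
D_2 = 12.2576
D_3 = 15.2974
Terminal value at t=3: TV = D_4/(r−g) = 15.6646/(0.078−0.024) = 290.0846
P₀ = 9.8218/(1+0.078)^1 + 12.2576/(1+0.078)^2 + 15.2974/(1+0.078)^3 + 290.0846/(1+0.078)^3 = 263.4329

£263.43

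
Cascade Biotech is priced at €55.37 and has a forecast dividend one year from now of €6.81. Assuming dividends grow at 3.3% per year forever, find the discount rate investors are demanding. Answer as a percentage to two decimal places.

Rearranging the constant-growth DDM: r = D₁/P₀ + g.
r = 6.8100 / 55.37 + 0.033 = 0.12299 + 0.033 = 0.15599

15.60%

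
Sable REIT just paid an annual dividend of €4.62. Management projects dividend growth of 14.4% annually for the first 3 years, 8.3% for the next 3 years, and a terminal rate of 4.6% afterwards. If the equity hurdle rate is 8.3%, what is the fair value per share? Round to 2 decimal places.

€185.76

Three-stage DDM. Project D₁…D_6; terminal Gordon value at t=6 with g = 0.046; discount at r = 0.083.
D_1 = 5.2853
D_2 = 6.0464
D_3 = 6.9170
D_4 = 7.4912
D_5 = 8.1129
D_6 = 8.7863
TV_6 = 9.1905/(0.083−0.046) = 248.3907
P₀ = Σ Dₜ/(1+r)ᵗ + TV_6/(1+r)^6 = 185.7618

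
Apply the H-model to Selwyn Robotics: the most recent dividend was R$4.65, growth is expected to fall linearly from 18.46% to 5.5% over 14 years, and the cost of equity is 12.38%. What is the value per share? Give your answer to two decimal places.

H-model: P₀ = D₀[(1+g_L) + H(g_S−g_L)]/(r−g_L), with H = 14/2 = 7.
P₀ = 4.65 × [(1+0.055) + 7×(0.1846−0.055)] / (0.1238−0.055)
   = 4.65 × 1.9622 / 0.0688 = 132.6196

R$132.62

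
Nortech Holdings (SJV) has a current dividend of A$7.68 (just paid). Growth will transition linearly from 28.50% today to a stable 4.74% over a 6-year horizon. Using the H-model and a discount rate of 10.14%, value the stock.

H-model: P₀ = D₀[(1+g_L) + H(g_S−g_L)]/(r−g_L), with H = 6/2 = 3.
P₀ = 7.68 × [(1+0.0474) + 3×(0.285−0.0474)] / (0.1014−0.0474)
   = 7.68 × 1.7602 / 0.054 = 250.3396

A$250.34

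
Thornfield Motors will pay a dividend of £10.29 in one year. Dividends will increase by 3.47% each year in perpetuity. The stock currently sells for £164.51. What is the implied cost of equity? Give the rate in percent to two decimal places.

9.72%

Rearranging the constant-growth DDM: r = D₁/P₀ + g.
r = 10.2900 / 164.51 + 0.0347 = 0.06255 + 0.0347 = 0.09725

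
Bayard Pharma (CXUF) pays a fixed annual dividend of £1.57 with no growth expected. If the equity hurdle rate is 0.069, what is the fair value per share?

£22.75

Zero-growth DDM (perpetuity): P₀ = D/r = 1.57 / 0.069 = 22.7536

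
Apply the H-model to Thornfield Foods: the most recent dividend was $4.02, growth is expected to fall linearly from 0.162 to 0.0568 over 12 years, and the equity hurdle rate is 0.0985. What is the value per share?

H-model: P₀ = D₀[(1+g_L) + H(g_S−g_L)]/(r−g_L), with H = 12/2 = 6.
P₀ = 4.02 × [(1+0.0568) + 6×(0.162−0.0568)] / (0.0985−0.0568)
   = 4.02 × 1.6880 / 0.0417 = 162.7281

$162.73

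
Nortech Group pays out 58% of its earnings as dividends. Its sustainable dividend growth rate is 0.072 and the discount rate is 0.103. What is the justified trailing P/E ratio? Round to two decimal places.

20.06

Justified trailing P/E = b(1+g)/(r−g) = 0.58×(1+0.072)/(0.103−0.072) = 20.0568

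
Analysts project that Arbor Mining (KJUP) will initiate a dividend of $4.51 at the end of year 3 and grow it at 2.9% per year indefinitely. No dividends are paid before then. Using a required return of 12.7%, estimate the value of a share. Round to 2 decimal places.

$36.23

Deferred-dividend DDM. At t=2 the remaining stream is a growing perpetuity with first payment D_3 = 4.51.
V_2 = D_3/(r−g) = 4.51/(0.127−0.029) = 46.0204
P₀ = V_2/(1+r)^2 = 46.0204/(1+0.127)^2 = 36.2329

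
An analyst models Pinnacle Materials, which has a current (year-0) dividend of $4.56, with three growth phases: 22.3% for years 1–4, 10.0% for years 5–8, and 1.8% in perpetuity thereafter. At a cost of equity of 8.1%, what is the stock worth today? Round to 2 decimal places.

$185.72

Three-stage DDM. Project D₁…D_8; terminal Gordon value at t=8 with g = 0.018; discount at r = 0.081.
D_1 = 5.5769
D_2 = 6.8205
D_3 = 8.3415
D_4 = 10.2017
D_5 = 11.2218
D_6 = 12.3440
D_7 = 13.5784
D_8 = 14.9362
TV_8 = 15.2051/(0.081−0.018) = 241.3507
P₀ = Σ Dₜ/(1+r)ᵗ + TV_8/(1+r)^8 = 185.7219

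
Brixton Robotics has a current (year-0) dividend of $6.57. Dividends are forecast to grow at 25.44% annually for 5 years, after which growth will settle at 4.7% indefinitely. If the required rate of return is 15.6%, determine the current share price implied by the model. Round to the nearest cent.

$137.20

Two-stage DDM. Project D₁…D_5 at 0.2544, terminal growth 0.047, discount at r = 0.156.
D_1 = 8.2414
D_2 = 10.3380
D_3 = 12.9680
D_4 = 16.2671
D_5 = 20.4054
Terminal value at t=5: TV = D_6/(r−g) = 21.3645/(0.156−0.047) = 196.0044
P₀ = 8.2414/(1+0.156)^1 + 10.3380/(1+0.156)^2 + 12.9680/(1+0.156)^3 + 16.2671/(1+0.156)^4 + 20.4054/(1+0.156)^5 + 196.0044/(1+0.156)^5 = 137.1996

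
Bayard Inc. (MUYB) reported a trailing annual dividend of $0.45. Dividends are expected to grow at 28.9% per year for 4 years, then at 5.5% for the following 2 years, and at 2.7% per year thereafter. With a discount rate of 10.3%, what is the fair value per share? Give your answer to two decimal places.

Three-stage DDM. Project D₁…D_6; terminal Gordon value at t=6 with g = 0.027; discount at r = 0.103.
D_1 = 0.5800
D_2 = 0.7477
D_3 = 0.9638
D_4 = 1.2423
D_5 = 1.3106
D_6 = 1.3827
TV_6 = 1.4200/(0.103−0.027) = 18.6847
P₀ = Σ Dₜ/(1+r)ᵗ + TV_6/(1+r)^6 = 14.6447

$14.64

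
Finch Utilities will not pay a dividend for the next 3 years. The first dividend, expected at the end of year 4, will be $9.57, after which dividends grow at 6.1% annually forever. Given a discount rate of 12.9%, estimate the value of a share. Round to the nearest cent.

Deferred-dividend DDM. At t=3 the remaining stream is a growing perpetuity with first payment D_4 = 9.57.
V_3 = D_4/(r−g) = 9.57/(0.129−0.061) = 140.7353
P₀ = V_3/(1+r)^3 = 140.7353/(1+0.129)^3 = 97.7960

$97.80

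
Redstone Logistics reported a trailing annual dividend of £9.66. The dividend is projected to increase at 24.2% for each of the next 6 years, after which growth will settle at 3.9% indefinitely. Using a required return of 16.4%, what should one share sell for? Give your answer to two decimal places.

Two-stage DDM. Project D₁…D_6 at 0.242, terminal growth 0.039, discount at r = 0.164.
D_1 = 11.9977
D_2 = 14.9012
D_3 = 18.5073
D_4 = 22.9860
D_5 = 28.5486
D_6 = 35.4574
Terminal value at t=6: TV = D_7/(r−g) = 36.8402/(0.164−0.039) = 294.7218
P₀ = 11.9977/(1+0.164)^1 + 14.9012/(1+0.164)^2 + 18.5073/(1+0.164)^3 + 22.9860/(1+0.164)^4 + 28.5486/(1+0.164)^5 + 35.4574/(1+0.164)^6 + 294.7218/(1+0.164)^6 = 191.6713

£191.67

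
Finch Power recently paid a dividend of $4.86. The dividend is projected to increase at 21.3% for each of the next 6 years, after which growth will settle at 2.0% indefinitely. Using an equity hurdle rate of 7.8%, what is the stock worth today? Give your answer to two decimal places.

$218.45

Two-stage DDM. Project D₁…D_6 at 0.213, terminal growth 0.02, discount at r = 0.078.
D_1 = 5.8952
D_2 = 7.1509
D_3 = 8.6740
D_4 = 10.5215
D_5 = 12.7626
D_6 = 15.4811
Terminal value at t=6: TV = D_7/(r−g) = 15.7907/(0.078−0.02) = 272.2534
P₀ = 5.8952/(1+0.078)^1 + 7.1509/(1+0.078)^2 + 8.6740/(1+0.078)^3 + 10.5215/(1+0.078)^4 + 12.7626/(1+0.078)^5 + 15.4811/(1+0.078)^6 + 272.2534/(1+0.078)^6 = 218.4536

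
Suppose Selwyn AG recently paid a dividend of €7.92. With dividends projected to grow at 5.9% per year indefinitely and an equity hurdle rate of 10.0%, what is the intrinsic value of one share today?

Gordon growth model: P₀ = D₁/(r − g). D₁ = 7.92 × (1 + 0.059) = 8.3873.
P₀ = 8.3873 / (0.1 − 0.059) = 8.3873 / 0.041 = 204.5678

€204.57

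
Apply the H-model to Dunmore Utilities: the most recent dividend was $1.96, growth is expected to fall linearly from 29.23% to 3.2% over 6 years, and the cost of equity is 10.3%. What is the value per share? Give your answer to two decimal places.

H-model: P₀ = D₀[(1+g_L) + H(g_S−g_L)]/(r−g_L), with H = 6/2 = 3.
P₀ = 1.96 × [(1+0.032) + 3×(0.2923−0.032)] / (0.103−0.032)
   = 1.96 × 1.8129 / 0.071 = 50.0463

$50.05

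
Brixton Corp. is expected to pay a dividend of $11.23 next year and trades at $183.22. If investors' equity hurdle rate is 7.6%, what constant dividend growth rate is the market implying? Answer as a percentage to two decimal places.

1.47%

From P₀ = D₁/(r − g), the implied growth is g = r − D₁/P₀.
g = 0.076 − 11.23/183.22 = 0.076 − 0.06129 = 0.01471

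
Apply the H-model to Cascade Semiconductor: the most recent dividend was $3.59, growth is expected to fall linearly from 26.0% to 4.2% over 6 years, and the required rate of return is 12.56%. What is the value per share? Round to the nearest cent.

H-model: P₀ = D₀[(1+g_L) + H(g_S−g_L)]/(r−g_L), with H = 6/2 = 3.
P₀ = 3.59 × [(1+0.042) + 3×(0.26−0.042)] / (0.1256−0.042)
   = 3.59 × 1.6960 / 0.0836 = 72.8306

$72.83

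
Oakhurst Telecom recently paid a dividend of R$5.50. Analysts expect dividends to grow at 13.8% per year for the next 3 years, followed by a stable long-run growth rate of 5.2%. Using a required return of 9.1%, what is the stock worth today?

Two-stage DDM. Project D₁…D_3 at 0.138, terminal growth 0.052, discount at r = 0.091.
D_1 = 6.2590
D_2 = 7.1227
D_3 = 8.1057
Terminal value at t=3: TV = D_4/(r−g) = 8.5272/(0.091−0.052) = 218.6455
P₀ = 6.2590/(1+0.091)^1 + 7.1227/(1+0.091)^2 + 8.1057/(1+0.091)^3 + 218.6455/(1+0.091)^3 = 186.3335

R$186.33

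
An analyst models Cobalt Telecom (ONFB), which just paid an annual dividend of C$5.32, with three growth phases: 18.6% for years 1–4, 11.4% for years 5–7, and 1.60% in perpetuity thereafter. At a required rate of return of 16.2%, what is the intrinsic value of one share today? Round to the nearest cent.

C$73.73

Three-stage DDM. Project D₁…D_7; terminal Gordon value at t=7 with g = 0.016; discount at r = 0.162.
D_1 = 6.3095
D_2 = 7.4831
D_3 = 8.8749
D_4 = 10.5257
D_5 = 11.7256
D_6 = 13.0623
D_7 = 14.5514
TV_7 = 14.7843/(0.162−0.016) = 101.2621
P₀ = Σ Dₜ/(1+r)ᵗ + TV_7/(1+r)^7 = 73.7298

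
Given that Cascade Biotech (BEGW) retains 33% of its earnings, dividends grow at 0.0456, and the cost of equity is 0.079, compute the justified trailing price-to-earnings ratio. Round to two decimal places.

Payout ratio b = 1 − 0.33 = 0.67.
Justified trailing P/E = b(1+g)/(r−g) = 0.67×(1+0.0456)/(0.079−0.0456) = 20.9746

20.97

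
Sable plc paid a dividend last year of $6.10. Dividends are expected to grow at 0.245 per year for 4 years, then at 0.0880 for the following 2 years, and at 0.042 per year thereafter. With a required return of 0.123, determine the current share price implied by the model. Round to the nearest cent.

$160.63

Three-stage DDM. Project D₁…D_6; terminal Gordon value at t=6 with g = 0.042; discount at r = 0.123.
D_1 = 7.5945
D_2 = 9.4552
D_3 = 11.7717
D_4 = 14.6557
D_5 = 15.9454
D_6 = 17.3486
TV_6 = 18.0773/(0.123−0.042) = 223.1761
P₀ = Σ Dₜ/(1+r)ᵗ + TV_6/(1+r)^6 = 160.6316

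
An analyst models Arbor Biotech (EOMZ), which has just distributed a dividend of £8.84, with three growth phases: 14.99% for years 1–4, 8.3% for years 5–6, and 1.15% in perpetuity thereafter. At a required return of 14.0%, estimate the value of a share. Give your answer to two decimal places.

Three-stage DDM. Project D₁…D_6; terminal Gordon value at t=6 with g = 0.0115; discount at r = 0.14.
D_1 = 10.1651
D_2 = 11.6889
D_3 = 13.4410
D_4 = 15.4558
D_5 = 16.7387
D_6 = 18.1280
TV_6 = 18.3365/(0.14−0.0115) = 142.6961
P₀ = Σ Dₜ/(1+r)ᵗ + TV_6/(1+r)^6 = 118.0972

£118.10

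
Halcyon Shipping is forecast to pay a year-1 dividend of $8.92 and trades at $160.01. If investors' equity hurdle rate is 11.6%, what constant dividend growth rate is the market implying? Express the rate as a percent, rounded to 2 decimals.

6.03%

From P₀ = D₁/(r − g), the implied growth is g = r − D₁/P₀.
g = 0.116 − 8.92/160.01 = 0.116 − 0.05575 = 0.06025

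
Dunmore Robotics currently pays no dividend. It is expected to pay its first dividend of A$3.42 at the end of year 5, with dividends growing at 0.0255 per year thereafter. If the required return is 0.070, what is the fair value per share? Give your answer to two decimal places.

Deferred-dividend DDM. At t=4 the remaining stream is a growing perpetuity with first payment D_5 = 3.42.
V_4 = D_5/(r−g) = 3.42/(0.07−0.0255) = 76.8539
P₀ = V_4/(1+r)^4 = 76.8539/(1+0.07)^4 = 58.6315

A$58.63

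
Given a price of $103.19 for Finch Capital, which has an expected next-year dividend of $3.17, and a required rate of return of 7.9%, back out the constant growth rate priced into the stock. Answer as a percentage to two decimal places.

4.83%

From P₀ = D₁/(r − g), the implied growth is g = r − D₁/P₀.
g = 0.079 − 3.17/103.19 = 0.079 − 0.03072 = 0.04828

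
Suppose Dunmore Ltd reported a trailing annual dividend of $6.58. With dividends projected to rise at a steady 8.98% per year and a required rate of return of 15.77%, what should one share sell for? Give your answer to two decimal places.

$105.61

Gordon growth model: P₀ = D₁/(r − g). D₁ = 6.58 × (1 + 0.0898) = 7.1709.
P₀ = 7.1709 / (0.1577 − 0.0898) = 7.1709 / 0.0679 = 105.6095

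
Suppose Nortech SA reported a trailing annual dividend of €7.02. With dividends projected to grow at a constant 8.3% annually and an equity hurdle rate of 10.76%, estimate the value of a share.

€309.05

Gordon growth model: P₀ = D₁/(r − g). D₁ = 7.02 × (1 + 0.083) = 7.6027.
P₀ = 7.6027 / (0.1076 − 0.083) = 7.6027 / 0.0246 = 309.0512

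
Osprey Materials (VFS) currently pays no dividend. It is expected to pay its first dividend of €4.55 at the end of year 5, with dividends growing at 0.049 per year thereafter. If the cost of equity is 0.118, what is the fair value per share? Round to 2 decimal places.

€42.21

Deferred-dividend DDM. At t=4 the remaining stream is a growing perpetuity with first payment D_5 = 4.55.
V_4 = D_5/(r−g) = 4.55/(0.118−0.049) = 65.9420
P₀ = V_4/(1+r)^4 = 65.9420/(1+0.118)^4 = 42.2080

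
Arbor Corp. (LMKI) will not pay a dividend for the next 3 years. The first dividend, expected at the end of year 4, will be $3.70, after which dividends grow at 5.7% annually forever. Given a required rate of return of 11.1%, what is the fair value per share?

$49.96

Deferred-dividend DDM. At t=3 the remaining stream is a growing perpetuity with first payment D_4 = 3.70.
V_3 = D_4/(r−g) = 3.70/(0.111−0.057) = 68.5185
P₀ = V_3/(1+r)^3 = 68.5185/(1+0.111)^3 = 49.9650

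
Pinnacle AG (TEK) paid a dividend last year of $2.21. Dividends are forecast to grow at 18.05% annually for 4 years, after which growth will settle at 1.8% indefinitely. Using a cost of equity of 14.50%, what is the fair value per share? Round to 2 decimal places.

Two-stage DDM. Project D₁…D_4 at 0.1805, terminal growth 0.018, discount at r = 0.145.
D_1 = 2.6089
D_2 = 3.0798
D_3 = 3.6357
D_4 = 4.2920
Terminal value at t=4: TV = D_5/(r−g) = 4.3692/(0.145−0.018) = 34.4033
P₀ = 2.6089/(1+0.145)^1 + 3.0798/(1+0.145)^2 + 3.6357/(1+0.145)^3 + 4.2920/(1+0.145)^4 + 34.4033/(1+0.145)^4 = 29.5628

$29.56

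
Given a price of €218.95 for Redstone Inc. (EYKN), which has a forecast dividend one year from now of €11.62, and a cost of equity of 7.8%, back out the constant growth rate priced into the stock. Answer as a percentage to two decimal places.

2.49%

From P₀ = D₁/(r − g), the implied growth is g = r − D₁/P₀.
g = 0.078 − 11.62/218.95 = 0.078 − 0.05307 = 0.02493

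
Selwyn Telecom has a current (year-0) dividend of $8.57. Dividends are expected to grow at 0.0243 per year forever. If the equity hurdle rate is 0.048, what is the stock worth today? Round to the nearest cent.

$370.39

Gordon growth model: P₀ = D₁/(r − g). D₁ = 8.57 × (1 + 0.0243) = 8.7783.
P₀ = 8.7783 / (0.048 − 0.0243) = 8.7783 / 0.0237 = 370.3903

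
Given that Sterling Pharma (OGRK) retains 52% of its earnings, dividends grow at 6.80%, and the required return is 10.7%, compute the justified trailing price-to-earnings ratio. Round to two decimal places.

Payout ratio b = 1 − 0.52 = 0.48.
Justified trailing P/E = b(1+g)/(r−g) = 0.48×(1+0.068)/(0.107−0.068) = 13.1446

13.14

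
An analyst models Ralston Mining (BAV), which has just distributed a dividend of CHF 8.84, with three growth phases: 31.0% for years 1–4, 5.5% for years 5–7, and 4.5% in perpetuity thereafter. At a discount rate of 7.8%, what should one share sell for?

Three-stage DDM. Project D₁…D_7; terminal Gordon value at t=7 with g = 0.045; discount at r = 0.078.
D_1 = 11.5804
D_2 = 15.1703
D_3 = 19.8731
D_4 = 26.0338
D_5 = 27.4657
D_6 = 28.9763
D_7 = 30.5700
TV_7 = 31.9456/(0.078−0.045) = 968.0486
P₀ = Σ Dₜ/(1+r)ᵗ + TV_7/(1+r)^7 = 686.5636

CHF 686.56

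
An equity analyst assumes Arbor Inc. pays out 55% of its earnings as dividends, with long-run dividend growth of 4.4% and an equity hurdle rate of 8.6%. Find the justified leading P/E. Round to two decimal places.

Justified leading P/E = b/(r−g) = 0.55/(0.086−0.044) = 13.0952

13.10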